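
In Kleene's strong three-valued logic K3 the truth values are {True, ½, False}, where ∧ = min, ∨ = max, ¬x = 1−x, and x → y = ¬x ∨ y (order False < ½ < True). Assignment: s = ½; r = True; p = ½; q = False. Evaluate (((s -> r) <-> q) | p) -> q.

s -> r = ½ -> True = True
(s -> r) <-> q = True <-> False = False
((s -> r) <-> q) | p = False | ½ = ½
(((s -> r) <-> q) | p) -> q = ½ -> False = ½

½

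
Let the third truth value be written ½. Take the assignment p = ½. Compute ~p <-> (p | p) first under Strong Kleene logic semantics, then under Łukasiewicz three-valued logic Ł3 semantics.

½; T

In Strong Kleene logic: ~p = ~½ = ½
p | p = ½ | ½ = ½
~p <-> (p | p) = ½ <-> ½ = ½
In Łukasiewicz three-valued logic Ł3: ~p = ~½ = ½
p | p = ½ | ½ = ½
~p <-> (p | p) = ½ <-> ½ = T
They differ because Strong Kleene logic and Łukasiewicz three-valued logic Ł3 treat ½ differently under implication.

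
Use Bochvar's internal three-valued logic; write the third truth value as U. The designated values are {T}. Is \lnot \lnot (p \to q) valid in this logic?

No

Countermodel: p=T, q=U gives U, which is not designated.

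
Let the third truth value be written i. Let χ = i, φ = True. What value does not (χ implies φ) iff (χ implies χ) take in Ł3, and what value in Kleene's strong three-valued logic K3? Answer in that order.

False; i

In Ł3: χ implies φ = i implies True = True  [min(1, 1−½+1)]
not (χ implies φ) = not True = False
χ implies χ = i implies i = True
not (χ implies φ) iff (χ implies χ) = False iff True = False
In Kleene's strong three-valued logic K3: χ implies φ = i implies True = True
not (χ implies φ) = not True = False
χ implies χ = i implies i = i
not (χ implies φ) iff (χ implies χ) = False iff i = i
They differ because Ł3 and Kleene's strong three-valued logic K3 treat i differently under implication.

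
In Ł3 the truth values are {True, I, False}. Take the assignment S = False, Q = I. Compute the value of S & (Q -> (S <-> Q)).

False

S <-> Q = False <-> I = I  [1 − |0−½|]
Q -> (S <-> Q) = I -> I = True
S & (Q -> (S <-> Q)) = False & True = False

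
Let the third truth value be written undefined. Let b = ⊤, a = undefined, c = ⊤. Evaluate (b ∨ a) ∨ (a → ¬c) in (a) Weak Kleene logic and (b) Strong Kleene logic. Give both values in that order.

undefined; ⊤

In Weak Kleene logic: b ∨ a = ⊤ ∨ undefined = undefined
¬c = ¬⊤ = ⊥
a → ¬c = undefined → ⊥ = undefined
(b ∨ a) ∨ (a → ¬c) = undefined ∨ undefined = undefined
In Strong Kleene logic: b ∨ a = ⊤ ∨ undefined = ⊤
¬c = ¬⊤ = ⊥
a → ¬c = undefined → ⊥ = undefined  [¬undefined ∨ ⊥]
(b ∨ a) ∨ (a → ¬c) = ⊤ ∨ undefined = ⊤
They differ because Weak Kleene logic and Strong Kleene logic treat undefined differently under the binary connectives.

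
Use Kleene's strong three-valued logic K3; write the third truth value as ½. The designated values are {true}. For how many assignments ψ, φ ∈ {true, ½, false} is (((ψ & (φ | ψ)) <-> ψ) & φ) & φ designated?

2

Designated under: (ψ=true, φ=true); (ψ=false, φ=true).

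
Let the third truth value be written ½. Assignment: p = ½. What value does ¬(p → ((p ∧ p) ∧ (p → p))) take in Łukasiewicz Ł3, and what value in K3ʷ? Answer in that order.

In Łukasiewicz Ł3: p ∧ p = ½ ∧ ½ = ½
p → p = ½ → ½ = T  [min(1, 1−½+½)]
(p ∧ p) ∧ (p → p) = ½ ∧ T = ½
p → ((p ∧ p) ∧ (p → p)) = ½ → ½ = T
¬(p → ((p ∧ p) ∧ (p → p))) = ¬T = F
In K3ʷ: p ∧ p = ½ ∧ ½ = ½
p → p = ½ → ½ = ½
(p ∧ p) ∧ (p → p) = ½ ∧ ½ = ½
p → ((p ∧ p) ∧ (p → p)) = ½ → ½ = ½
¬(p → ((p ∧ p) ∧ (p → p))) = ¬½ = ½
They differ because Łukasiewicz Ł3 and K3ʷ treat ½ differently under the binary connectives.

F; ½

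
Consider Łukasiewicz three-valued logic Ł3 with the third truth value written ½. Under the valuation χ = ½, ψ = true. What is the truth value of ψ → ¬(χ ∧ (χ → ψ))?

χ → ψ = ½ → true = true  [min(1, 1−½+1)]
χ ∧ (χ → ψ) = ½ ∧ true = ½
¬(χ ∧ (χ → ψ)) = ¬½ = ½
ψ → ¬(χ ∧ (χ → ψ)) = true → ½ = ½

½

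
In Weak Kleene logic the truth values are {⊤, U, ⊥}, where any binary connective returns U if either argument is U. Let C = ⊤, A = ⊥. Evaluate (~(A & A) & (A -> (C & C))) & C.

A & A = ⊥ & ⊥ = ⊥
~(A & A) = ~⊥ = ⊤
C & C = ⊤ & ⊤ = ⊤
A -> (C & C) = ⊥ -> ⊤ = ⊤
~(A & A) & (A -> (C & C)) = ⊤ & ⊤ = ⊤
(~(A & A) & (A -> (C & C))) & C = ⊤ & ⊤ = ⊤

⊤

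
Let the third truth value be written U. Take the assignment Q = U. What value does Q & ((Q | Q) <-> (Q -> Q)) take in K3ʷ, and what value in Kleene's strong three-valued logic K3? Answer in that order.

U; U

In K3ʷ: Q | Q = U | U = U
Q -> Q = U -> U = U  [any arg is the third value ⇒ result is the third value]
(Q | Q) <-> (Q -> Q) = U <-> U = U
Q & ((Q | Q) <-> (Q -> Q)) = U & U = U
In Kleene's strong three-valued logic K3: Q | Q = U | U = U
Q -> Q = U -> U = U  [~U | U]
(Q | Q) <-> (Q -> Q) = U <-> U = U
Q & ((Q | Q) <-> (Q -> Q)) = U & U = U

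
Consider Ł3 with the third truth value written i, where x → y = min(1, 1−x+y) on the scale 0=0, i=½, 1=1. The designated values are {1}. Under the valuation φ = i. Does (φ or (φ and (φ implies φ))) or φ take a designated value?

φ implies φ = i implies i = 1  [min(1, 1−½+½)]
φ and (φ implies φ) = i and 1 = i
φ or (φ and (φ implies φ)) = i or i = i
(φ or (φ and (φ implies φ))) or φ = i or i = i
i ∉ {1}.

No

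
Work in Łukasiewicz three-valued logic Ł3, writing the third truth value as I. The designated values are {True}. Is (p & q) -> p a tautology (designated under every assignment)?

Yes

Every assignment of p, q over {True, I, False} gives a value in {True}.
In particular, with p=I, q=I: (p & q) -> p = True.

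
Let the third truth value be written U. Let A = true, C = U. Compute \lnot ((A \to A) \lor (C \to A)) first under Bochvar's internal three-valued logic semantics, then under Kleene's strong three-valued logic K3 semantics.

U; false

In Bochvar's internal three-valued logic: A \to A = true \to true = true
C \to A = U \to true = U
(A \to A) \lor (C \to A) = true \lor U = U
\lnot ((A \to A) \lor (C \to A)) = \lnot U = U
In Kleene's strong three-valued logic K3: A \to A = true \to true = true
C \to A = U \to true = true
(A \to A) \lor (C \to A) = true \lor true = true
\lnot ((A \to A) \lor (C \to A)) = \lnot true = false
They differ because Bochvar's internal three-valued logic and Kleene's strong three-valued logic K3 treat U differently under the binary connectives.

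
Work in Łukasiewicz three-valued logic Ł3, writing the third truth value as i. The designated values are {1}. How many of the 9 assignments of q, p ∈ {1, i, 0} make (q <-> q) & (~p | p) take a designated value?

6

Of the 9 assignments, 6 give a value in {1}.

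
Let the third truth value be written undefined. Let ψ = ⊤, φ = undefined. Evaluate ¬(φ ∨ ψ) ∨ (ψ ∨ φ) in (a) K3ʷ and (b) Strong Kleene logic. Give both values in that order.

In K3ʷ: φ ∨ ψ = undefined ∨ ⊤ = undefined
¬(φ ∨ ψ) = ¬undefined = undefined
ψ ∨ φ = ⊤ ∨ undefined = undefined
¬(φ ∨ ψ) ∨ (ψ ∨ φ) = undefined ∨ undefined = undefined
In Strong Kleene logic: φ ∨ ψ = undefined ∨ ⊤ = ⊤
¬(φ ∨ ψ) = ¬⊤ = ⊥
ψ ∨ φ = ⊤ ∨ undefined = ⊤
¬(φ ∨ ψ) ∨ (ψ ∨ φ) = ⊥ ∨ ⊤ = ⊤
They differ because K3ʷ and Strong Kleene logic treat undefined differently under the binary connectives.

undefined; ⊤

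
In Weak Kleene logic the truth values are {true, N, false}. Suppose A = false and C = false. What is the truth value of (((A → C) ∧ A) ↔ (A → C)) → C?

true

A → C = false → false = true
(A → C) ∧ A = true ∧ false = false
A → C = false → false = true
((A → C) ∧ A) ↔ (A → C) = false ↔ true = false
(((A → C) ∧ A) ↔ (A → C)) → C = false → false = true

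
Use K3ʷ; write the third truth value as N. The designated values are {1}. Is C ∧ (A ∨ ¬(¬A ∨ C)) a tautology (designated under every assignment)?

No

Countermodel: C=1, A=N gives N, which is not designated.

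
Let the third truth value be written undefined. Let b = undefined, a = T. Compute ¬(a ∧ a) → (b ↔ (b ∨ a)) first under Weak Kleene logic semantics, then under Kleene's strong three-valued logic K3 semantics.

In Weak Kleene logic: a ∧ a = T ∧ T = T
¬(a ∧ a) = ¬T = F
b ∨ a = undefined ∨ T = undefined
b ↔ (b ∨ a) = undefined ↔ undefined = undefined
¬(a ∧ a) → (b ↔ (b ∨ a)) = F → undefined = undefined  [any arg is the third value ⇒ result is the third value]
In Kleene's strong three-valued logic K3: a ∧ a = T ∧ T = T
¬(a ∧ a) = ¬T = F
b ∨ a = undefined ∨ T = T
b ↔ (b ∨ a) = undefined ↔ T = undefined
¬(a ∧ a) → (b ↔ (b ∨ a)) = F → undefined = T  [¬F ∨ undefined]
They differ because Weak Kleene logic and Kleene's strong three-valued logic K3 treat undefined differently under the binary connectives.

undefined; T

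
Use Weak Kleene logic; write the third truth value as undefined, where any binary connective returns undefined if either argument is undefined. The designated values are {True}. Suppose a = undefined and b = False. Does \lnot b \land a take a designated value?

No

\lnot b = \lnot False = True
\lnot b \land a = True \land undefined = undefined
undefined ∉ {True}.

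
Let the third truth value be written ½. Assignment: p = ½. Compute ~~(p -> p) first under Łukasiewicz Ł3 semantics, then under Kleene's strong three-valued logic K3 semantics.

In Łukasiewicz Ł3: p -> p = ½ -> ½ = True
~(p -> p) = ~True = False
~~(p -> p) = ~False = True
In Kleene's strong three-valued logic K3: p -> p = ½ -> ½ = ½  [~½ | ½]
~(p -> p) = ~½ = ½
~~(p -> p) = ~½ = ½
They differ because Łukasiewicz Ł3 and Kleene's strong three-valued logic K3 treat ½ differently under implication.

True; ½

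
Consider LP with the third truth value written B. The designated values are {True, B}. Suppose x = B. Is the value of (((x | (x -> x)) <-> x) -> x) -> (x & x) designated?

x -> x = B -> B = B
x | (x -> x) = B | B = B
(x | (x -> x)) <-> x = B <-> B = B
((x | (x -> x)) <-> x) -> x = B -> B = B
x & x = B & B = B
(((x | (x -> x)) <-> x) -> x) -> (x & x) = B -> B = B
B ∈ {True, B}.

Yes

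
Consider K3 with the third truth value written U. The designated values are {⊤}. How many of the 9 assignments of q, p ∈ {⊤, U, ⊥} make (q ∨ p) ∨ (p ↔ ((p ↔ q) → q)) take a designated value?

Of the 9 assignments, 6 give a value in {⊤}.

6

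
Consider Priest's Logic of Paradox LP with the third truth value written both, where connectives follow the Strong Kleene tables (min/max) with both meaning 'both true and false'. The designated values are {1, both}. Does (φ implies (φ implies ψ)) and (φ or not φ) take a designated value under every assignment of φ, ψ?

No

Countermodel: φ=1, ψ=0 gives 0, which is not designated.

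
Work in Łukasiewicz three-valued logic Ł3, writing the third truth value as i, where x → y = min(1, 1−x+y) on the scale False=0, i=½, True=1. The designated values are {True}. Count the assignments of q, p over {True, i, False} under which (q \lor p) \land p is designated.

3

Designated under: (q=True, p=True); (q=i, p=True); (q=False, p=True).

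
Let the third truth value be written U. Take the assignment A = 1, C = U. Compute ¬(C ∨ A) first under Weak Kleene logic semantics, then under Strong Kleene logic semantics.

U; 0

In Weak Kleene logic: C ∨ A = U ∨ 1 = U
¬(C ∨ A) = ¬U = U
In Strong Kleene logic: C ∨ A = U ∨ 1 = 1
¬(C ∨ A) = ¬1 = 0
They differ because Weak Kleene logic and Strong Kleene logic treat U differently under the binary connectives.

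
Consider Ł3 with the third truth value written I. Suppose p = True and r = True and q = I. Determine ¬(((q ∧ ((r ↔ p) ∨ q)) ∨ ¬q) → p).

r ↔ p = True ↔ True = True
(r ↔ p) ∨ q = True ∨ I = True
q ∧ ((r ↔ p) ∨ q) = I ∧ True = I
¬q = ¬I = I
(q ∧ ((r ↔ p) ∨ q)) ∨ ¬q = I ∨ I = I
((q ∧ ((r ↔ p) ∨ q)) ∨ ¬q) → p = I → True = True  [min(1, 1−½+1)]
¬(((q ∧ ((r ↔ p) ∨ q)) ∨ ¬q) → p) = ¬True = False

False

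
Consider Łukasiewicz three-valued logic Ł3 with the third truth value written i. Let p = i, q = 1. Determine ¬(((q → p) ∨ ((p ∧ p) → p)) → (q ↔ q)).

q → p = 1 → i = i
p ∧ p = i ∧ i = i
(p ∧ p) → p = i → i = 1
(q → p) ∨ ((p ∧ p) → p) = i ∨ 1 = 1
q ↔ q = 1 ↔ 1 = 1
((q → p) ∨ ((p ∧ p) → p)) → (q ↔ q) = 1 → 1 = 1
¬(((q → p) ∨ ((p ∧ p) → p)) → (q ↔ q)) = ¬1 = 0

0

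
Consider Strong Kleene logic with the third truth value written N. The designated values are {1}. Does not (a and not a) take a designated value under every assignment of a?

Countermodel: a=N gives N, which is not designated.

No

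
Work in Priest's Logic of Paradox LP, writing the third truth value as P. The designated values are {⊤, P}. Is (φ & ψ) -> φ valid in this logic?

Yes

Every assignment of φ, ψ over {⊤, P, ⊥} gives a value in {⊤, P}.
In particular, with φ=P, ψ=P: (φ & ψ) -> φ = P.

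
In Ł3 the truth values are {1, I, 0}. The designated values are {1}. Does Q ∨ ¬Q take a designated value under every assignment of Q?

Countermodel: Q=I gives I, which is not designated.

No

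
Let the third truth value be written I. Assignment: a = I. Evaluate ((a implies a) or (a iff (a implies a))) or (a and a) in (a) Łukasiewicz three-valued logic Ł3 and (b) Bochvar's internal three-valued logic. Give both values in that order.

In Łukasiewicz three-valued logic Ł3: a implies a = I implies I = true  [min(1, 1−½+½)]
a implies a = I implies I = true
a iff (a implies a) = I iff true = I
(a implies a) or (a iff (a implies a)) = true or I = true
a and a = I and I = I
((a implies a) or (a iff (a implies a))) or (a and a) = true or I = true
In Bochvar's internal three-valued logic: a implies a = I implies I = I  [any arg is the third value ⇒ result is the third value]
a implies a = I implies I = I
a iff (a implies a) = I iff I = I
(a implies a) or (a iff (a implies a)) = I or I = I
a and a = I and I = I
((a implies a) or (a iff (a implies a))) or (a and a) = I or I = I
They differ because Łukasiewicz three-valued logic Ł3 and Bochvar's internal three-valued logic treat I differently under the binary connectives.

true; I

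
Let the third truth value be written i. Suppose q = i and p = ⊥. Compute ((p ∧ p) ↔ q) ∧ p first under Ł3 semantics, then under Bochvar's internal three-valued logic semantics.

In Ł3: p ∧ p = ⊥ ∧ ⊥ = ⊥
(p ∧ p) ↔ q = ⊥ ↔ i = i
((p ∧ p) ↔ q) ∧ p = i ∧ ⊥ = ⊥
In Bochvar's internal three-valued logic: p ∧ p = ⊥ ∧ ⊥ = ⊥
(p ∧ p) ↔ q = ⊥ ↔ i = i
((p ∧ p) ↔ q) ∧ p = i ∧ ⊥ = i
They differ because Ł3 and Bochvar's internal three-valued logic treat i differently under the binary connectives.

⊥; i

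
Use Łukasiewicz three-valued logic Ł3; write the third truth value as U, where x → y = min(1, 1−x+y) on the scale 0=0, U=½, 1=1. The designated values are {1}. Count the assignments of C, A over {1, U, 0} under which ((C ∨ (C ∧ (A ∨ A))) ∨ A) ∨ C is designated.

Of the 9 assignments, 5 give a value in {1}.

5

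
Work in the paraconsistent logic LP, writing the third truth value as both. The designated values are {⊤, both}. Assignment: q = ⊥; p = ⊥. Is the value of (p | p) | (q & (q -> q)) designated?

No

p | p = ⊥ | ⊥ = ⊥
q -> q = ⊥ -> ⊥ = ⊤
q & (q -> q) = ⊥ & ⊤ = ⊥
(p | p) | (q & (q -> q)) = ⊥ | ⊥ = ⊥
⊥ ∉ {⊤, both}.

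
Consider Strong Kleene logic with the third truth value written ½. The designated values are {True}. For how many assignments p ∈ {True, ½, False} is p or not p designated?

p=True: True ✓
p=½: ½ ·
p=False: True ✓

2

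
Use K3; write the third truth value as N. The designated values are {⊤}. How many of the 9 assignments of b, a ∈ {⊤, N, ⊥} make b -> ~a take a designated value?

5

Of the 9 assignments, 5 give a value in {⊤}.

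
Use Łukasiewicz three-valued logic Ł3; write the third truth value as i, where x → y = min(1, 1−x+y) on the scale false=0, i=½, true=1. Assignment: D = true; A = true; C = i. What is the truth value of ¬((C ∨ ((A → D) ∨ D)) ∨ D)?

false

A → D = true → true = true
(A → D) ∨ D = true ∨ true = true
C ∨ ((A → D) ∨ D) = i ∨ true = true
(C ∨ ((A → D) ∨ D)) ∨ D = true ∨ true = true
¬((C ∨ ((A → D) ∨ D)) ∨ D) = ¬true = false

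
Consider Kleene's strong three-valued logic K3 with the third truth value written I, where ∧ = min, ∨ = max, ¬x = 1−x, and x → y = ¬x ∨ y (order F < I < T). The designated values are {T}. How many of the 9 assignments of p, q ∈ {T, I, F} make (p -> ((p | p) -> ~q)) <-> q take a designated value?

Designated under: (p=F, q=T).

1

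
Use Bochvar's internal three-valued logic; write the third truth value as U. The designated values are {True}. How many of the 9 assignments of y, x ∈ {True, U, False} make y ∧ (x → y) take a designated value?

Designated under: (y=True, x=True); (y=True, x=False).

2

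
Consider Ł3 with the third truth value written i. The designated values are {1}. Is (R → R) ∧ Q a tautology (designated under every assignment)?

No

Countermodel: R=1, Q=i gives i, which is not designated.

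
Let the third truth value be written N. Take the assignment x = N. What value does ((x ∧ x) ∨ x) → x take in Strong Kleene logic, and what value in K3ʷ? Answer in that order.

N; N

In Strong Kleene logic: x ∧ x = N ∧ N = N
(x ∧ x) ∨ x = N ∨ N = N
((x ∧ x) ∨ x) → x = N → N = N  [¬N ∨ N]
In K3ʷ: x ∧ x = N ∧ N = N
(x ∧ x) ∨ x = N ∨ N = N
((x ∧ x) ∨ x) → x = N → N = N  [any arg is the third value ⇒ result is the third value]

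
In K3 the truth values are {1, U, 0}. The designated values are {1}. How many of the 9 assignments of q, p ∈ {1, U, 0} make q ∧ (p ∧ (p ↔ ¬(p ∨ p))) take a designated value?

Of the 9 assignments, 0 give a value in {1}.

0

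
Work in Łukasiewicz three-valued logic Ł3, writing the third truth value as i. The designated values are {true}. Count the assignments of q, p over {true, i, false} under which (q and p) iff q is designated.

Of the 9 assignments, 6 give a value in {true}.

6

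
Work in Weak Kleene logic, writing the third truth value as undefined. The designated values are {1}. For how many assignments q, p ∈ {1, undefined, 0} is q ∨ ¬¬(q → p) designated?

4

Designated under: (q=1, p=1); (q=1, p=0); (q=0, p=1); (q=0, p=0).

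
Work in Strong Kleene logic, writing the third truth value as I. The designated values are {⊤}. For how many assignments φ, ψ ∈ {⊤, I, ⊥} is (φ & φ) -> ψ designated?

Of the 9 assignments, 5 give a value in {⊤}.

5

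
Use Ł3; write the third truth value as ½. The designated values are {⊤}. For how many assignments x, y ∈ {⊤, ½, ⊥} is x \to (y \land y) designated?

6

Of the 9 assignments, 6 give a value in {⊤}.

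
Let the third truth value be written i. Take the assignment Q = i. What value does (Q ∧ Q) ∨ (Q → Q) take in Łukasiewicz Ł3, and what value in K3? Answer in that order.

true; i

In Łukasiewicz Ł3: Q ∧ Q = i ∧ i = i
Q → Q = i → i = true
(Q ∧ Q) ∨ (Q → Q) = i ∨ true = true
In K3: Q ∧ Q = i ∧ i = i
Q → Q = i → i = i
(Q ∧ Q) ∨ (Q → Q) = i ∨ i = i
They differ because Łukasiewicz Ł3 and K3 treat i differently under implication.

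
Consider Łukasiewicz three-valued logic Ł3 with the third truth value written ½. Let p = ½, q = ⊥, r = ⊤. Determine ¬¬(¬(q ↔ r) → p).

q ↔ r = ⊥ ↔ ⊤ = ⊥
¬(q ↔ r) = ¬⊥ = ⊤
¬(q ↔ r) → p = ⊤ → ½ = ½  [min(1, 1−1+½)]
¬(¬(q ↔ r) → p) = ¬½ = ½
¬¬(¬(q ↔ r) → p) = ¬½ = ½

½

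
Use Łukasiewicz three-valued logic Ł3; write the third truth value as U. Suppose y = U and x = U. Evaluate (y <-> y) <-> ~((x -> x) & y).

U

y <-> y = U <-> U = 1
x -> x = U -> U = 1
(x -> x) & y = 1 & U = U
~((x -> x) & y) = ~U = U
(y <-> y) <-> ~((x -> x) & y) = 1 <-> U = U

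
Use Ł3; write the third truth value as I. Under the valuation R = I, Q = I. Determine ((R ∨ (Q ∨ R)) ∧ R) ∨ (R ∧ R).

I

Q ∨ R = I ∨ I = I
R ∨ (Q ∨ R) = I ∨ I = I
(R ∨ (Q ∨ R)) ∧ R = I ∧ I = I
R ∧ R = I ∧ I = I
((R ∨ (Q ∨ R)) ∧ R) ∨ (R ∧ R) = I ∨ I = I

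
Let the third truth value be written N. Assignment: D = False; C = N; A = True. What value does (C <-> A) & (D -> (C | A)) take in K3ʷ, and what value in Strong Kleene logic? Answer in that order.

In K3ʷ: C <-> A = N <-> True = N
C | A = N | True = N
D -> (C | A) = False -> N = N  [any arg is the third value ⇒ result is the third value]
(C <-> A) & (D -> (C | A)) = N & N = N
In Strong Kleene logic: C <-> A = N <-> True = N
C | A = N | True = True
D -> (C | A) = False -> True = True
(C <-> A) & (D -> (C | A)) = N & True = N

N; N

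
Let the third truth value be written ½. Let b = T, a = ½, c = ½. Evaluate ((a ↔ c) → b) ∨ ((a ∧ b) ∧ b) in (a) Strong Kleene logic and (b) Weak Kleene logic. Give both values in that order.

In Strong Kleene logic: a ↔ c = ½ ↔ ½ = ½
(a ↔ c) → b = ½ → T = T  [¬½ ∨ T]
a ∧ b = ½ ∧ T = ½
(a ∧ b) ∧ b = ½ ∧ T = ½
((a ↔ c) → b) ∨ ((a ∧ b) ∧ b) = T ∨ ½ = T
In Weak Kleene logic: a ↔ c = ½ ↔ ½ = ½
(a ↔ c) → b = ½ → T = ½  [any arg is the third value ⇒ result is the third value]
a ∧ b = ½ ∧ T = ½
(a ∧ b) ∧ b = ½ ∧ T = ½
((a ↔ c) → b) ∨ ((a ∧ b) ∧ b) = ½ ∨ ½ = ½
They differ because Strong Kleene logic and Weak Kleene logic treat ½ differently under the binary connectives.

T; ½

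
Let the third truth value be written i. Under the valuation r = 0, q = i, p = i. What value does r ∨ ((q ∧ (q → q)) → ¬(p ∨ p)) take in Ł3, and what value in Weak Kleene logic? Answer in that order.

1; i

In Ł3: q → q = i → i = 1
q ∧ (q → q) = i ∧ 1 = i
p ∨ p = i ∨ i = i
¬(p ∨ p) = ¬i = i
(q ∧ (q → q)) → ¬(p ∨ p) = i → i = 1
r ∨ ((q ∧ (q → q)) → ¬(p ∨ p)) = 0 ∨ 1 = 1
In Weak Kleene logic: q → q = i → i = i  [any arg is the third value ⇒ result is the third value]
q ∧ (q → q) = i ∧ i = i
p ∨ p = i ∨ i = i
¬(p ∨ p) = ¬i = i
(q ∧ (q → q)) → ¬(p ∨ p) = i → i = i
r ∨ ((q ∧ (q → q)) → ¬(p ∨ p)) = 0 ∨ i = i
They differ because Ł3 and Weak Kleene logic treat i differently under the binary connectives.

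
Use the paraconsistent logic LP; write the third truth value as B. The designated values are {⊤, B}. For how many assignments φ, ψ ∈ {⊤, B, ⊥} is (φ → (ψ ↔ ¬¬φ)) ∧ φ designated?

Of the 9 assignments, 5 give a value in {⊤, B}.

5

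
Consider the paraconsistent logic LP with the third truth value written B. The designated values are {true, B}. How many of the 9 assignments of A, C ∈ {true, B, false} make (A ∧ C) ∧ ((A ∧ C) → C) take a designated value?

Designated under: (A=true, C=true); (A=true, C=B); (A=B, C=true); (A=B, C=B).

4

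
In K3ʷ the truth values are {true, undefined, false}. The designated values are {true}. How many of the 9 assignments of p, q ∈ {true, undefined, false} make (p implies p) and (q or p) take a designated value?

Designated under: (p=true, q=true); (p=true, q=false); (p=false, q=true).

3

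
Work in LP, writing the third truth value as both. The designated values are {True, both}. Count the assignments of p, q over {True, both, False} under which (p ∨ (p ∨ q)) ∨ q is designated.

Of the 9 assignments, 8 give a value in {True, both}.

8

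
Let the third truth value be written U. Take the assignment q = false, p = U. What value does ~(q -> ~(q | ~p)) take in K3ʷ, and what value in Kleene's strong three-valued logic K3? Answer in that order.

U; false

In K3ʷ: ~p = ~U = U
q | ~p = false | U = U
~(q | ~p) = ~U = U
q -> ~(q | ~p) = false -> U = U  [any arg is the third value ⇒ result is the third value]
~(q -> ~(q | ~p)) = ~U = U
In Kleene's strong three-valued logic K3: ~p = ~U = U
q | ~p = false | U = U
~(q | ~p) = ~U = U
q -> ~(q | ~p) = false -> U = true
~(q -> ~(q | ~p)) = ~true = false
They differ because K3ʷ and Kleene's strong three-valued logic K3 treat U differently under the binary connectives.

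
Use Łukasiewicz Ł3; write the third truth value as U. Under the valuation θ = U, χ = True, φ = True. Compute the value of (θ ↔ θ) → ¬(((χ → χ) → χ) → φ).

False

θ ↔ θ = U ↔ U = True
χ → χ = True → True = True
(χ → χ) → χ = True → True = True
((χ → χ) → χ) → φ = True → True = True
¬(((χ → χ) → χ) → φ) = ¬True = False
(θ ↔ θ) → ¬(((χ → χ) → χ) → φ) = True → False = False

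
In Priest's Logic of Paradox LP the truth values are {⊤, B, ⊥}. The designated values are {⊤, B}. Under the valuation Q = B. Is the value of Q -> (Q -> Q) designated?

Yes

Q -> Q = B -> B = B
Q -> (Q -> Q) = B -> B = B
B ∈ {⊤, B}.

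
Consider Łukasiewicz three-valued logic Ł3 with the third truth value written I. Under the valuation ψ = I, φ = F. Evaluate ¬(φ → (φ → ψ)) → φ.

T

φ → ψ = F → I = T  [min(1, 1−0+½)]
φ → (φ → ψ) = F → T = T
¬(φ → (φ → ψ)) = ¬T = F
¬(φ → (φ → ψ)) → φ = F → F = T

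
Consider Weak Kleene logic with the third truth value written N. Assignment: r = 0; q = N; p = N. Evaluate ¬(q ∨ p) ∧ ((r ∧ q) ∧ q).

q ∨ p = N ∨ N = N
¬(q ∨ p) = ¬N = N
r ∧ q = 0 ∧ N = N
(r ∧ q) ∧ q = N ∧ N = N
¬(q ∨ p) ∧ ((r ∧ q) ∧ q) = N ∧ N = N

N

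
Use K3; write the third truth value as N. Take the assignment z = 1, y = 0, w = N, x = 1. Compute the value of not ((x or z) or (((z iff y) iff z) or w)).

x or z = 1 or 1 = 1
z iff y = 1 iff 0 = 0
(z iff y) iff z = 0 iff 1 = 0
((z iff y) iff z) or w = 0 or N = N
(x or z) or (((z iff y) iff z) or w) = 1 or N = 1
not ((x or z) or (((z iff y) iff z) or w)) = not 1 = 0

0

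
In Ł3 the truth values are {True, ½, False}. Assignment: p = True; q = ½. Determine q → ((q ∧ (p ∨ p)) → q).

True

p ∨ p = True ∨ True = True
q ∧ (p ∨ p) = ½ ∧ True = ½
(q ∧ (p ∨ p)) → q = ½ → ½ = True  [min(1, 1−½+½)]
q → ((q ∧ (p ∨ p)) → q) = ½ → True = True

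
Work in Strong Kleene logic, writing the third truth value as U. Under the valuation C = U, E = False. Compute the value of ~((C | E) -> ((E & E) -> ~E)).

C | E = U | False = U
E & E = False & False = False
~E = ~False = True
(E & E) -> ~E = False -> True = True
(C | E) -> ((E & E) -> ~E) = U -> True = True  [~U | True]
~((C | E) -> ((E & E) -> ~E)) = ~True = False

False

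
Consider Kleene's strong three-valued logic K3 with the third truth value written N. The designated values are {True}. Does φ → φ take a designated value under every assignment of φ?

Countermodel: φ=N gives N, which is not designated.

No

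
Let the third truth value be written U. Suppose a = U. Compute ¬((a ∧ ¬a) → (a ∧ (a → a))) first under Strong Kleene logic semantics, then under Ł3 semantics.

In Strong Kleene logic: ¬a = ¬U = U
a ∧ ¬a = U ∧ U = U
a → a = U → U = U  [¬U ∨ U]
a ∧ (a → a) = U ∧ U = U
(a ∧ ¬a) → (a ∧ (a → a)) = U → U = U
¬((a ∧ ¬a) → (a ∧ (a → a))) = ¬U = U
In Ł3: ¬a = ¬U = U
a ∧ ¬a = U ∧ U = U
a → a = U → U = True
a ∧ (a → a) = U ∧ True = U
(a ∧ ¬a) → (a ∧ (a → a)) = U → U = True
¬((a ∧ ¬a) → (a ∧ (a → a))) = ¬True = False
They differ because Strong Kleene logic and Ł3 treat U differently under implication.

U; False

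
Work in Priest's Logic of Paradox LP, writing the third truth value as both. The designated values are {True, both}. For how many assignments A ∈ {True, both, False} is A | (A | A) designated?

2

A=True: True ✓
A=both: both ✓
A=False: False ·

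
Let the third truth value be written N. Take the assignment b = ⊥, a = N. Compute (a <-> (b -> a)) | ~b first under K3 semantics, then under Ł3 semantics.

⊤; ⊤

In K3: b -> a = ⊥ -> N = ⊤  [~⊥ | N]
a <-> (b -> a) = N <-> ⊤ = N
~b = ~⊥ = ⊤
(a <-> (b -> a)) | ~b = N | ⊤ = ⊤
In Ł3: b -> a = ⊥ -> N = ⊤  [min(1, 1−0+½)]
a <-> (b -> a) = N <-> ⊤ = N
~b = ~⊥ = ⊤
(a <-> (b -> a)) | ~b = N | ⊤ = ⊤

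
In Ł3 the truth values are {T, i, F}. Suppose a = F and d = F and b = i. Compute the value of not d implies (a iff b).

i

not d = not F = T
a iff b = F iff i = i  [1 − |0−½|]
not d implies (a iff b) = T implies i = i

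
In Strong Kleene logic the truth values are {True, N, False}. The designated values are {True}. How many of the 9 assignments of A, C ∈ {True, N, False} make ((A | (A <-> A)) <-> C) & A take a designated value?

Designated under: (A=True, C=True).

1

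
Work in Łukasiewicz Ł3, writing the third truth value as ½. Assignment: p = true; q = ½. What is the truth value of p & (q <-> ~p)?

½

~p = ~true = false
q <-> ~p = ½ <-> false = ½  [1 − |½−0|]
p & (q <-> ~p) = true & ½ = ½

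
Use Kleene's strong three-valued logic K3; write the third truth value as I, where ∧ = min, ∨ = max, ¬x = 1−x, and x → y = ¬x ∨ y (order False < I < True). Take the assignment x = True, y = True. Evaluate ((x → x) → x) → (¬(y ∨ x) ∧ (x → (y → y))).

x → x = True → True = True
(x → x) → x = True → True = True
y ∨ x = True ∨ True = True
¬(y ∨ x) = ¬True = False
y → y = True → True = True
x → (y → y) = True → True = True
¬(y ∨ x) ∧ (x → (y → y)) = False ∧ True = False
((x → x) → x) → (¬(y ∨ x) ∧ (x → (y → y))) = True → False = False

False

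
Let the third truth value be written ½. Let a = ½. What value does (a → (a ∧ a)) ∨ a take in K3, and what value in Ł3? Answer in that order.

In K3: a ∧ a = ½ ∧ ½ = ½
a → (a ∧ a) = ½ → ½ = ½
(a → (a ∧ a)) ∨ a = ½ ∨ ½ = ½
In Ł3: a ∧ a = ½ ∧ ½ = ½
a → (a ∧ a) = ½ → ½ = T  [min(1, 1−½+½)]
(a → (a ∧ a)) ∨ a = T ∨ ½ = T
They differ because K3 and Ł3 treat ½ differently under implication.

½; T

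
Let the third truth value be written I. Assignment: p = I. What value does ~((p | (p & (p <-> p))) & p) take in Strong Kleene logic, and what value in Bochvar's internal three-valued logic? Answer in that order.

In Strong Kleene logic: p <-> p = I <-> I = I
p & (p <-> p) = I & I = I
p | (p & (p <-> p)) = I | I = I
(p | (p & (p <-> p))) & p = I & I = I
~((p | (p & (p <-> p))) & p) = ~I = I
In Bochvar's internal three-valued logic: p <-> p = I <-> I = I
p & (p <-> p) = I & I = I
p | (p & (p <-> p)) = I | I = I
(p | (p & (p <-> p))) & p = I & I = I
~((p | (p & (p <-> p))) & p) = ~I = I

I; I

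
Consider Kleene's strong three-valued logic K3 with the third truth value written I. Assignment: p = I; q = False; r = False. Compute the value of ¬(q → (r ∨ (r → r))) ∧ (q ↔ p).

r → r = False → False = True
r ∨ (r → r) = False ∨ True = True
q → (r ∨ (r → r)) = False → True = True
¬(q → (r ∨ (r → r))) = ¬True = False
q ↔ p = False ↔ I = I
¬(q → (r ∨ (r → r))) ∧ (q ↔ p) = False ∧ I = False

False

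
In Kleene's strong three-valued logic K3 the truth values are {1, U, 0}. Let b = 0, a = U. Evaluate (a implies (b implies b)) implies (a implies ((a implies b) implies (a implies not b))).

1

b implies b = 0 implies 0 = 1
a implies (b implies b) = U implies 1 = 1
a implies b = U implies 0 = U
not b = not 0 = 1
a implies not b = U implies 1 = 1
(a implies b) implies (a implies not b) = U implies 1 = 1
a implies ((a implies b) implies (a implies not b)) = U implies 1 = 1
(a implies (b implies b)) implies (a implies ((a implies b) implies (a implies not b))) = 1 implies 1 = 1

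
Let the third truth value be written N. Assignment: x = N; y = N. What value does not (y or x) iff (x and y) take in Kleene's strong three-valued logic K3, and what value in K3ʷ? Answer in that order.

In Kleene's strong three-valued logic K3: y or x = N or N = N
not (y or x) = not N = N
x and y = N and N = N
not (y or x) iff (x and y) = N iff N = N
In K3ʷ: y or x = N or N = N
not (y or x) = not N = N
x and y = N and N = N
not (y or x) iff (x and y) = N iff N = N

N; N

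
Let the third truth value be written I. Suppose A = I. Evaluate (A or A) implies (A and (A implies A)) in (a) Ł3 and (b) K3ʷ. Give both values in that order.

In Ł3: A or A = I or I = I
A implies A = I implies I = ⊤  [min(1, 1−½+½)]
A and (A implies A) = I and ⊤ = I
(A or A) implies (A and (A implies A)) = I implies I = ⊤
In K3ʷ: A or A = I or I = I
A implies A = I implies I = I  [any arg is the third value ⇒ result is the third value]
A and (A implies A) = I and I = I
(A or A) implies (A and (A implies A)) = I implies I = I
They differ because Ł3 and K3ʷ treat I differently under the binary connectives.

⊤; I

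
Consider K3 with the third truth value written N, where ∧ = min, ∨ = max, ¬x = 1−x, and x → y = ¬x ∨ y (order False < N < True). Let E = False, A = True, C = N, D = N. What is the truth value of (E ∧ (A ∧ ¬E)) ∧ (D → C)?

¬E = ¬False = True
A ∧ ¬E = True ∧ True = True
E ∧ (A ∧ ¬E) = False ∧ True = False
D → C = N → N = N
(E ∧ (A ∧ ¬E)) ∧ (D → C) = False ∧ N = False

False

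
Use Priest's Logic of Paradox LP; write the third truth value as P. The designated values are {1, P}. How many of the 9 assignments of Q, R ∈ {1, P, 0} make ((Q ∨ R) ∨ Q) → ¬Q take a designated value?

6

Of the 9 assignments, 6 give a value in {1, P}.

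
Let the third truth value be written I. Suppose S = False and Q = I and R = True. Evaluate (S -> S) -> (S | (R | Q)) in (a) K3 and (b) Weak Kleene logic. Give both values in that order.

True; I

In K3: S -> S = False -> False = True
R | Q = True | I = True
S | (R | Q) = False | True = True
(S -> S) -> (S | (R | Q)) = True -> True = True
In Weak Kleene logic: S -> S = False -> False = True
R | Q = True | I = I
S | (R | Q) = False | I = I
(S -> S) -> (S | (R | Q)) = True -> I = I  [any arg is the third value ⇒ result is the third value]
They differ because K3 and Weak Kleene logic treat I differently under the binary connectives.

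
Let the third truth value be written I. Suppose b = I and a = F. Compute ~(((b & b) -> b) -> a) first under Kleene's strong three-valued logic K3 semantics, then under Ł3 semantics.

In Kleene's strong three-valued logic K3: b & b = I & I = I
(b & b) -> b = I -> I = I
((b & b) -> b) -> a = I -> F = I
~(((b & b) -> b) -> a) = ~I = I
In Ł3: b & b = I & I = I
(b & b) -> b = I -> I = T
((b & b) -> b) -> a = T -> F = F
~(((b & b) -> b) -> a) = ~F = T
They differ because Kleene's strong three-valued logic K3 and Ł3 treat I differently under implication.

I; T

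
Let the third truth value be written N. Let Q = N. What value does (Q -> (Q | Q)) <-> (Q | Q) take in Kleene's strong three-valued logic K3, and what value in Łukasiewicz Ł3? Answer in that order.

In Kleene's strong three-valued logic K3: Q | Q = N | N = N
Q -> (Q | Q) = N -> N = N
Q | Q = N | N = N
(Q -> (Q | Q)) <-> (Q | Q) = N <-> N = N
In Łukasiewicz Ł3: Q | Q = N | N = N
Q -> (Q | Q) = N -> N = T  [min(1, 1−½+½)]
Q | Q = N | N = N
(Q -> (Q | Q)) <-> (Q | Q) = T <-> N = N

N; N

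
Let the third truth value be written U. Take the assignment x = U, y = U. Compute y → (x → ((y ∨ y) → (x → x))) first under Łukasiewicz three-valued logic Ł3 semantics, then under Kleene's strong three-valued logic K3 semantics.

True; U

In Łukasiewicz three-valued logic Ł3: y ∨ y = U ∨ U = U
x → x = U → U = True  [min(1, 1−½+½)]
(y ∨ y) → (x → x) = U → True = True
x → ((y ∨ y) → (x → x)) = U → True = True
y → (x → ((y ∨ y) → (x → x))) = U → True = True
In Kleene's strong three-valued logic K3: y ∨ y = U ∨ U = U
x → x = U → U = U  [¬U ∨ U]
(y ∨ y) → (x → x) = U → U = U
x → ((y ∨ y) → (x → x)) = U → U = U
y → (x → ((y ∨ y) → (x → x))) = U → U = U
They differ because Łukasiewicz three-valued logic Ł3 and Kleene's strong three-valued logic K3 treat U differently under implication.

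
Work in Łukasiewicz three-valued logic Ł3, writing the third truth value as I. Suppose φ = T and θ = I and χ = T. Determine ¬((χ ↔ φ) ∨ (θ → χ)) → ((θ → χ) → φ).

T

χ ↔ φ = T ↔ T = T
θ → χ = I → T = T  [min(1, 1−½+1)]
(χ ↔ φ) ∨ (θ → χ) = T ∨ T = T
¬((χ ↔ φ) ∨ (θ → χ)) = ¬T = F
θ → χ = I → T = T
(θ → χ) → φ = T → T = T
¬((χ ↔ φ) ∨ (θ → χ)) → ((θ → χ) → φ) = F → T = T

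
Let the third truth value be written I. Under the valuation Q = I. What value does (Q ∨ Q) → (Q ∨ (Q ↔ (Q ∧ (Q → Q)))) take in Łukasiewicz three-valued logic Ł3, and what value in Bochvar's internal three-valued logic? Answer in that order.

In Łukasiewicz three-valued logic Ł3: Q ∨ Q = I ∨ I = I
Q → Q = I → I = true  [min(1, 1−½+½)]
Q ∧ (Q → Q) = I ∧ true = I
Q ↔ (Q ∧ (Q → Q)) = I ↔ I = true
Q ∨ (Q ↔ (Q ∧ (Q → Q))) = I ∨ true = true
(Q ∨ Q) → (Q ∨ (Q ↔ (Q ∧ (Q → Q)))) = I → true = true
In Bochvar's internal three-valued logic: Q ∨ Q = I ∨ I = I
Q → Q = I → I = I  [any arg is the third value ⇒ result is the third value]
Q ∧ (Q → Q) = I ∧ I = I
Q ↔ (Q ∧ (Q → Q)) = I ↔ I = I
Q ∨ (Q ↔ (Q ∧ (Q → Q))) = I ∨ I = I
(Q ∨ Q) → (Q ∨ (Q ↔ (Q ∧ (Q → Q)))) = I → I = I
They differ because Łukasiewicz three-valued logic Ł3 and Bochvar's internal three-valued logic treat I differently under the binary connectives.

true; I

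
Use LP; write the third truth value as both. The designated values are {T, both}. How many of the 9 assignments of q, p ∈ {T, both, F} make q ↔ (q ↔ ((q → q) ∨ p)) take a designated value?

Of the 9 assignments, 9 give a value in {T, both}.

9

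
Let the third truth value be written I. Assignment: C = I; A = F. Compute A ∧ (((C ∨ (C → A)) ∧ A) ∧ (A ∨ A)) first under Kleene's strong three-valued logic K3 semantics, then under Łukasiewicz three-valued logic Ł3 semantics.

In Kleene's strong three-valued logic K3: C → A = I → F = I  [¬I ∨ F]
C ∨ (C → A) = I ∨ I = I
(C ∨ (C → A)) ∧ A = I ∧ F = F
A ∨ A = F ∨ F = F
((C ∨ (C → A)) ∧ A) ∧ (A ∨ A) = F ∧ F = F
A ∧ (((C ∨ (C → A)) ∧ A) ∧ (A ∨ A)) = F ∧ F = F
In Łukasiewicz three-valued logic Ł3: C → A = I → F = I  [min(1, 1−½+0)]
C ∨ (C → A) = I ∨ I = I
(C ∨ (C → A)) ∧ A = I ∧ F = F
A ∨ A = F ∨ F = F
((C ∨ (C → A)) ∧ A) ∧ (A ∨ A) = F ∧ F = F
A ∧ (((C ∨ (C → A)) ∧ A) ∧ (A ∨ A)) = F ∧ F = F

F; F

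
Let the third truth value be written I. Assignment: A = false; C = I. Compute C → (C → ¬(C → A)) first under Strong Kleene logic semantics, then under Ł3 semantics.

I; true

In Strong Kleene logic: C → A = I → false = I  [¬I ∨ false]
¬(C → A) = ¬I = I
C → ¬(C → A) = I → I = I
C → (C → ¬(C → A)) = I → I = I
In Ł3: C → A = I → false = I
¬(C → A) = ¬I = I
C → ¬(C → A) = I → I = true
C → (C → ¬(C → A)) = I → true = true
They differ because Strong Kleene logic and Ł3 treat I differently under implication.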